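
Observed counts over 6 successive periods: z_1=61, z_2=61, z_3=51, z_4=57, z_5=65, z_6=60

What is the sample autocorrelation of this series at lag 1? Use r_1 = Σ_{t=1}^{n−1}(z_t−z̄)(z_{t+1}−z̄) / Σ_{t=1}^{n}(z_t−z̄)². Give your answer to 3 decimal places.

Mean z̄ = (61 + 61 + 51 + 57 + 65 + 60)/6 = 59.1667
Deviations from mean: 1.8333, 1.8333, -8.1667, -2.1667, 5.8333, 0.8333
Σ(z_t−z̄)(z_{t+1}−z̄) = (3.3611) + (-14.9722) + (17.6944) + (-12.6389) + (4.8611) = -1.6944
Denominator Σ(z_t−z̄)² = 112.8333
r_1 = -1.6944 / 112.8333 = -0.015

-0.015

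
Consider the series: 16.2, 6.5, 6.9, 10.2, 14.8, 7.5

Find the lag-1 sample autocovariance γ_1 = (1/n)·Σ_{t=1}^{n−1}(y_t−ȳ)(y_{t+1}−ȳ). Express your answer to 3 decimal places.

Mean ȳ = (16.2 + 6.5 + 6.9 + 10.2 + 14.8 + 7.5)/6 = 10.3500
Deviations: 5.8500, -3.8500, -3.4500, -0.1500, 4.4500, -2.8500
Σ_{t=1}^{5}(y_t−ȳ)(y_{t+1}−ȳ) = -22.0725
γ_1 = -22.0725 / 6 = -3.679

-3.679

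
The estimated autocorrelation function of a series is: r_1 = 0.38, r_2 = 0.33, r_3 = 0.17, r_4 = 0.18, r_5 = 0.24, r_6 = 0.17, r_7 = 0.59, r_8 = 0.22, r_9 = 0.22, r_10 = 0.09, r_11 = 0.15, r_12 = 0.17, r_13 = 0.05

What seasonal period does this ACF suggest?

7

The largest autocorrelation is r_7 = 0.59; the remaining lags stay at or below 0.38. The elevated value at lag 1 (0.38), dropping to 0.33 at lag 2, reflects decaying short-term dependence rather than seasonality.
The dominant spike at lag 7 indicates a seasonal period of 7.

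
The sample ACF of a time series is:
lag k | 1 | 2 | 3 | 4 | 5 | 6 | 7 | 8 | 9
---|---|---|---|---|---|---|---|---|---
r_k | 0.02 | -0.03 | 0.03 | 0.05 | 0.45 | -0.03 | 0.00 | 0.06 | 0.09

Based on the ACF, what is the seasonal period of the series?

The largest autocorrelation is r_5 = 0.45; the remaining lags stay at or below 0.09.
The dominant spike at lag 5 indicates a seasonal period of 5.

5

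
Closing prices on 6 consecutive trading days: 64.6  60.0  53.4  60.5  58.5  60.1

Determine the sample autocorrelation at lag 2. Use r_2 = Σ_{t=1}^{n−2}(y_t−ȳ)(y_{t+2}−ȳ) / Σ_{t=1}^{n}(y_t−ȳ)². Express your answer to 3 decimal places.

-0.362

Mean ȳ = (64.6 + 60.0 + 53.4 + 60.5 + 58.5 + 60.1)/6 = 59.5167
Deviations from mean: 5.0833, 0.4833, -6.1167, 0.9833, -1.0167, 0.5833
Numerator Σ_{t=1}^{4}(y_t−ȳ)(y_{t+2}−ȳ) = -23.8256
Denominator Σ(y_t−ȳ)² = 65.8283
r_2 = -23.8256 / 65.8283 = -0.362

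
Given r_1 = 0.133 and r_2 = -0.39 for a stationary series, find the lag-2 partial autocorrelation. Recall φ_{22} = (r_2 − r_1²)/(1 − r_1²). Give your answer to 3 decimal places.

-0.415

φ_{22} = (r_2 − r_1²) / (1 − r_1²)
r_1² = (0.133)² = 0.017689
Numerator = -0.39 − 0.0177 = -0.4077; denominator = 1 − 0.0177 = 0.9823
φ_{22} = -0.4077 / 0.9823 = -0.415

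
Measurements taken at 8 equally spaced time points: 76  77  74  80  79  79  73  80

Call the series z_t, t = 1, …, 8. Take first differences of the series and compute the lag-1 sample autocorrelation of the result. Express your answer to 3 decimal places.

-0.517

First differences Δz: 1, -3, 6, -1, 0, -6, 7
Mean of differences = 0.5714
Numerator Σ(Δz_t−Δz̄)(Δz_{t+1}−Δz̄) = -67.0408
Denominator Σ(Δz_t−Δz̄)² = 129.7143
r_1(Δz) = -67.0408 / 129.7143 = -0.517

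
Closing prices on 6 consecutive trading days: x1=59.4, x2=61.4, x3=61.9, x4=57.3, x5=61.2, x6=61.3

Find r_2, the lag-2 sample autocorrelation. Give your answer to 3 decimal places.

-0.403

Mean x̄ = (59.4 + 61.4 + 61.9 + 57.3 + 61.2 + 61.3)/6 = 60.4167
Deviations from mean: -1.0167, 0.9833, 1.4833, -3.1167, 0.7833, 0.8833
Σ(x_t−x̄)(x_{t+2}−x̄) = (-1.5081) + (-3.0647) + (1.1619) + (-2.7531) = -6.1639
Denominator Σ(x_t−x̄)² = 15.3083
r_2 = -6.1639 / 15.3083 = -0.403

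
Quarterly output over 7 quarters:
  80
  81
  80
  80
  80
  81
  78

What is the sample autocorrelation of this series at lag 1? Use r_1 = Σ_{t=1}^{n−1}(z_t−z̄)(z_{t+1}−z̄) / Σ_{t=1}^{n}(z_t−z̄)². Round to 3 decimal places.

-0.333

Mean z̄ = (80 + 81 + 80 + 80 + 80 + 81 + 78)/7 = 80.0000
Deviations from mean: 0.0000, 1.0000, 0.0000, 0.0000, 0.0000, 1.0000, -2.0000
Numerator Σ_{t=1}^{6}(z_t−z̄)(z_{t+1}−z̄) = -2.0000
Denominator Σ(z_t−z̄)² = 6.0000
r_1 = -2.0000 / 6.0000 = -0.333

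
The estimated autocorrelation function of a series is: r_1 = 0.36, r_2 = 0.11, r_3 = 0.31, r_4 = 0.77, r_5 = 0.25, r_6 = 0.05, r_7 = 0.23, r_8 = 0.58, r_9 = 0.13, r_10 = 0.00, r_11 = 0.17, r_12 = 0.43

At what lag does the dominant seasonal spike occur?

The largest autocorrelation is r_4 = 0.77, with weaker echoes at lags 8 (0.58) and 12 (0.43); the remaining lags stay at or below 0.36. The elevated value at lag 1 (0.36), dropping to 0.11 at lag 2, reflects decaying short-term dependence rather than seasonality.
The dominant spike at lag 4 indicates a seasonal period of 4.

4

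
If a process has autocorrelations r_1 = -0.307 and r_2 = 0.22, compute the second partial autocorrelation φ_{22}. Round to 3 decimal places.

0.139

φ_{22} = (r_2 − r_1²) / (1 − r_1²)
r_1² = (-0.307)² = 0.094249
Numerator = 0.22 − 0.0942 = 0.1258; denominator = 1 − 0.0942 = 0.9058
φ_{22} = 0.1258 / 0.9058 = 0.139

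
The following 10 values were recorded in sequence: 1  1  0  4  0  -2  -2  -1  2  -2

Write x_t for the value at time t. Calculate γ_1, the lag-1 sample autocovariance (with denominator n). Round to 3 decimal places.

0.079

Mean x̄ = (1 + 1 + 0 + 4 + 0 − 2 − 2 − 1 + 2 − 2)/10 = 0.1000
Σ_{t=1}^{9}(x_t−x̄)(x_{t+1}−x̄) = 0.7900
γ_1 = 0.7900 / 10 = 0.079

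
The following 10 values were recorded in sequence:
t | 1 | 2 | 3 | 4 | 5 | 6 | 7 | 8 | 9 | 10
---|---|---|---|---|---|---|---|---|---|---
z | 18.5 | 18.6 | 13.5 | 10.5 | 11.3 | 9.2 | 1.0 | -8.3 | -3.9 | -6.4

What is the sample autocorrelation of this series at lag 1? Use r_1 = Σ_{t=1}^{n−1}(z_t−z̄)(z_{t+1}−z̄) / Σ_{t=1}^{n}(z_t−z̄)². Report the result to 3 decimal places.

Mean z̄ = (18.5 + 18.6 + 13.5 + 10.5 + 11.3 + 9.2 + 1.0 − 8.3 − 3.9 − 6.4)/10 = 6.4000
Numerator Σ_{t=1}^{9}(z_t−z̄)(z_{t+1}−z̄) = 644.6700
Denominator Σ(z_t−z̄)² = 909.5000
r_1 = 644.6700 / 909.5000 = 0.709

0.709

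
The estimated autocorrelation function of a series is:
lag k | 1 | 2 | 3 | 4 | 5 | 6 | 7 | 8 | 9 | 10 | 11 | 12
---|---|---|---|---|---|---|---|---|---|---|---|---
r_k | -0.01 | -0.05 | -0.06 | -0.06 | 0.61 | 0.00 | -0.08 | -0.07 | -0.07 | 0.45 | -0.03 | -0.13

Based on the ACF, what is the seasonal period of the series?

The largest autocorrelation is r_5 = 0.61, with a weaker echo at lag 10 (0.45); the remaining lags stay at or below 0.00.
The dominant spike at lag 5 indicates a seasonal period of 5.

5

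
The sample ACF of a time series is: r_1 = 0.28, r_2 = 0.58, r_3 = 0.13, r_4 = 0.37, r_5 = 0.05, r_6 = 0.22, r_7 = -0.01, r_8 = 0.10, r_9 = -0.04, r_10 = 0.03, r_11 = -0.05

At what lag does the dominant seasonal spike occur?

2

The largest autocorrelation is r_2 = 0.58, with a weaker echo at lag 4 (0.37); the remaining lags stay at or below 0.28.
The dominant spike at lag 2 indicates a seasonal period of 2.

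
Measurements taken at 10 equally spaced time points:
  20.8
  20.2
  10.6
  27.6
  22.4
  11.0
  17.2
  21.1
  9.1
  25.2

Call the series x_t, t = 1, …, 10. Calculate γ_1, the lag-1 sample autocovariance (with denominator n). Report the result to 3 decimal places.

-15.604

Mean x̄ = (20.8 + 20.2 + 10.6 + 27.6 + 22.4 + 11.0 + 17.2 + 21.1 + 9.1 + 25.2)/10 = 18.5200
Σ_{t=1}^{9}(x_t−x̄)(x_{t+1}−x̄) = -156.0444
γ_1 = -156.0444 / 10 = -15.604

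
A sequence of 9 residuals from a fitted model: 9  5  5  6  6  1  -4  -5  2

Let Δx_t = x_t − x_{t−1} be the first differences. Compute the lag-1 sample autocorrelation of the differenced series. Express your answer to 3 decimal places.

First differences Δx: -4, 0, 1, 0, -5, -5, -1, 7
Mean of differences = -0.8750
Numerator Σ(Δx_t−Δx̄)(Δx_{t+1}−Δx̄) = 13.4844
Denominator Σ(Δx_t−Δx̄)² = 110.8750
r_1(Δx) = 13.4844 / 110.8750 = 0.122

0.122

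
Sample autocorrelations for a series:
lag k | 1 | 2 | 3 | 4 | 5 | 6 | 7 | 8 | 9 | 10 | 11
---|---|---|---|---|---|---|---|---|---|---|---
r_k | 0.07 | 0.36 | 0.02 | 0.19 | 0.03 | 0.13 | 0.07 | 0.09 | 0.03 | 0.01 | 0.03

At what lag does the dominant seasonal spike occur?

2

The largest autocorrelation is r_2 = 0.36, with a weaker echo at lag 4 (0.19); the remaining lags stay at or below 0.13.
The dominant spike at lag 2 indicates a seasonal period of 2.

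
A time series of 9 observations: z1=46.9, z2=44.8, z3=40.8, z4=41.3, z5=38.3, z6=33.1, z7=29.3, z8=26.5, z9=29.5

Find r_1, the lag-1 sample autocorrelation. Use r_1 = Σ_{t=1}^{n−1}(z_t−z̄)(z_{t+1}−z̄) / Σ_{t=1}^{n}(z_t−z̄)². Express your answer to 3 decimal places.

0.719

Mean z̄ = (46.9 + 44.8 + 40.8 + 41.3 + 38.3 + 33.1 + 29.3 + 26.5 + 29.5)/9 = 36.7222
Numerator Σ_{t=1}^{8}(z_t−z̄)(z_{t+1}−z̄) = 311.9117
Denominator Σ(z_t−z̄)² = 433.7756
r_1 = 311.9117 / 433.7756 = 0.719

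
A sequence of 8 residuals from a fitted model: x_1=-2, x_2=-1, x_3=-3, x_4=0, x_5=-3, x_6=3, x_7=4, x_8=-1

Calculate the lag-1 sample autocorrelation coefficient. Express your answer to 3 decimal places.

0.081

Mean x̄ = (-2 − 1 − 3 + 0 − 3 + 3 + 4 − 1)/8 = -0.3750
Numerator Σ_{t=1}^{7}(x_t−x̄)(x_{t+1}−x̄) = 3.8594
Denominator Σ(x_t−x̄)² = 47.8750
r_1 = 3.8594 / 47.8750 = 0.081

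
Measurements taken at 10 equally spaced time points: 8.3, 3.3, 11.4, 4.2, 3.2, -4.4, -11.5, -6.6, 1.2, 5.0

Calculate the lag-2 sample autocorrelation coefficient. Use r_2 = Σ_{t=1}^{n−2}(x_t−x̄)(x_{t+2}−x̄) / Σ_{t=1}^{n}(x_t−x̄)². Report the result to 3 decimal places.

0.167

Mean x̄ = (8.3 + 3.3 + 11.4 + 4.2 + 3.2 − 4.4 − 11.5 − 6.6 + 1.2 + 5.0)/10 = 1.4100
Numerator Σ_{t=1}^{8}(x_t−x̄)(x_{t+2}−x̄) = 73.1608
Denominator Σ(x_t−x̄)² = 439.3490
r_2 = 73.1608 / 439.3490 = 0.167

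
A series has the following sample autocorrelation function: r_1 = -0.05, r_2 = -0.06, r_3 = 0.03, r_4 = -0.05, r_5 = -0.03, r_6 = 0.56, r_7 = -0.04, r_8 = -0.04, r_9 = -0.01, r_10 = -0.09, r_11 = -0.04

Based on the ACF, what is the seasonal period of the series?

The largest autocorrelation is r_6 = 0.56; the remaining lags stay at or below 0.03.
The dominant spike at lag 6 indicates a seasonal period of 6.

6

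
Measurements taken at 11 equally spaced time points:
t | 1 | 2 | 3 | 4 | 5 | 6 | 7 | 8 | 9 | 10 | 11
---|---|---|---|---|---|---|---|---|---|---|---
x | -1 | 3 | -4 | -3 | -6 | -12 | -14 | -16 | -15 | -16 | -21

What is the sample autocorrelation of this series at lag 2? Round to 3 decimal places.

0.446

Mean x̄ = (-1 + 3 − 4 − 3 − 6 − 12 − 14 − 16 − 15 − 16 − 21)/11 = -9.5455
Numerator Σ_{t=1}^{9}(x_t−x̄)(x_{t+2}−x̄) = 261.5868
Denominator Σ(x_t−x̄)² = 586.7273
r_2 = 261.5868 / 586.7273 = 0.446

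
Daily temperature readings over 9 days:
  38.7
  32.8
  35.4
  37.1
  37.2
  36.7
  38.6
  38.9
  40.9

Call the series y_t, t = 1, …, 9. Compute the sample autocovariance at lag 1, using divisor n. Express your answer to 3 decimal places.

Mean ȳ = (38.7 + 32.8 + 35.4 + 37.1 + 37.2 + 36.7 + 38.6 + 38.9 + 40.9)/9 = 37.3667
Σ_{t=1}^{8}(y_t−ȳ)(y_{t+1}−ȳ) = 10.0589
γ_1 = 10.0589 / 9 = 1.118

1.118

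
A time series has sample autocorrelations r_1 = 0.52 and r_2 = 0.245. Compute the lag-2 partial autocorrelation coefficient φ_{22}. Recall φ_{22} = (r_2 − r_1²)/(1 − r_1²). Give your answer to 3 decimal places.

φ_{22} = (r_2 − r_1²) / (1 − r_1²)
r_1² = (0.52)² = 0.2704
Numerator = 0.245 − 0.2704 = -0.0254; denominator = 1 − 0.2704 = 0.7296
φ_{22} = -0.0254 / 0.7296 = -0.035

-0.035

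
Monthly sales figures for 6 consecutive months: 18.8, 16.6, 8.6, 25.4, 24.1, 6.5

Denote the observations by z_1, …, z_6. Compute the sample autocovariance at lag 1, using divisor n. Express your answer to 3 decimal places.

-13.451

Mean z̄ = (18.8 + 16.6 + 8.6 + 25.4 + 24.1 + 6.5)/6 = 16.6667
Deviations: 2.1333, -0.0667, -8.0667, 8.7333, 7.4333, -10.1667
Σ_{t=1}^{5}(z_t−z̄)(z_{t+1}−z̄) = -80.7078
γ_1 = -80.7078 / 6 = -13.451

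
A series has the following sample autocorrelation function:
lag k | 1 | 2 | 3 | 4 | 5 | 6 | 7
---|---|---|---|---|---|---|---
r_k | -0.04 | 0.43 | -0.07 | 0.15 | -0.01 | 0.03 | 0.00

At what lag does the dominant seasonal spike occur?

2

The largest autocorrelation is r_2 = 0.43, with a weaker echo at lag 4 (0.15); the remaining lags stay at or below 0.03.
The dominant spike at lag 2 indicates a seasonal period of 2.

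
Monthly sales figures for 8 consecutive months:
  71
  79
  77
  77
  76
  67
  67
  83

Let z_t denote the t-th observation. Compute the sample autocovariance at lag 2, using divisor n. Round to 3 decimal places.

Mean z̄ = (71 + 79 + 77 + 77 + 76 + 67 + 67 + 83)/8 = 74.6250
Deviations: -3.6250, 4.3750, 2.3750, 2.3750, 1.3750, -7.6250, -7.6250, 8.3750
Σ_{t=1}^{6}(z_t−z̄)(z_{t+2}−z̄) = -87.4063
γ_2 = -87.4063 / 8 = -10.926

-10.926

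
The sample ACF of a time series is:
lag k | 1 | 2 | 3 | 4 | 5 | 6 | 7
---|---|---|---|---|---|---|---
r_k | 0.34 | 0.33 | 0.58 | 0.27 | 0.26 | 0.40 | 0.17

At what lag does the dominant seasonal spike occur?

3

The largest autocorrelation is r_3 = 0.58, with a weaker echo at lag 6 (0.40); the remaining lags stay at or below 0.34. The elevated value at lag 1 (0.34), dropping to 0.33 at lag 2, reflects decaying short-term dependence rather than seasonality.
The dominant spike at lag 3 indicates a seasonal period of 3.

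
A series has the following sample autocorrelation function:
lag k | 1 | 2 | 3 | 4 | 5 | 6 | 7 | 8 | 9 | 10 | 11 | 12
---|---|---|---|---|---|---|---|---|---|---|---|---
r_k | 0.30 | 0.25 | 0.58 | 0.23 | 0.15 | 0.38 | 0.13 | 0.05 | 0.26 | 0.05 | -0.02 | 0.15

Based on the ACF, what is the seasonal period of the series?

3

The largest autocorrelation is r_3 = 0.58, with a weaker echo at lag 6 (0.38); the remaining lags stay at or below 0.30. The elevated value at lag 1 (0.30), dropping to 0.25 at lag 2, reflects decaying short-term dependence rather than seasonality.
The dominant spike at lag 3 indicates a seasonal period of 3.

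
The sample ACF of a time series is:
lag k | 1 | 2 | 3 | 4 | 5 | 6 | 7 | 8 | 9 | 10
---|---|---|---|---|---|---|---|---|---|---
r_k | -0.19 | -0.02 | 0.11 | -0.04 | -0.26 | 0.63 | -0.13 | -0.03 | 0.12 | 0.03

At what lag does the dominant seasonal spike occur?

The largest autocorrelation is r_6 = 0.63; the remaining lags stay at or below 0.12.
The dominant spike at lag 6 indicates a seasonal period of 6.

6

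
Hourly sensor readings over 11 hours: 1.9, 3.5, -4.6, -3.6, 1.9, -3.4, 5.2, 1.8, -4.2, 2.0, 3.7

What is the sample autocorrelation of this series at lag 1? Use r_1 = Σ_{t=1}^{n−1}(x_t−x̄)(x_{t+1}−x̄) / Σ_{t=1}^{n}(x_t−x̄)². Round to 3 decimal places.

Mean x̄ = (1.9 + 3.5 − 4.6 − 3.6 + 1.9 − 3.4 + 5.2 + 1.8 − 4.2 + 2.0 + 3.7)/11 = 0.3818
Numerator Σ_{t=1}^{10}(x_t−x̄)(x_{t+1}−x̄) = -22.6812
Denominator Σ(x_t−x̄)² = 129.1564
r_1 = -22.6812 / 129.1564 = -0.176

-0.176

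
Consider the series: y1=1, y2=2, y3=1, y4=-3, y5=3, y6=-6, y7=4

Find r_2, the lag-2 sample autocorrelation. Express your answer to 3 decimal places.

0.365

Mean ȳ = (1 + 2 + 1 − 3 + 3 − 6 + 4)/7 = 0.2857
Numerator Σ_{t=1}^{5}(y_t−ȳ)(y_{t+2}−ȳ) = 27.5510
Denominator Σ(y_t−ȳ)² = 75.4286
r_2 = 27.5510 / 75.4286 = 0.365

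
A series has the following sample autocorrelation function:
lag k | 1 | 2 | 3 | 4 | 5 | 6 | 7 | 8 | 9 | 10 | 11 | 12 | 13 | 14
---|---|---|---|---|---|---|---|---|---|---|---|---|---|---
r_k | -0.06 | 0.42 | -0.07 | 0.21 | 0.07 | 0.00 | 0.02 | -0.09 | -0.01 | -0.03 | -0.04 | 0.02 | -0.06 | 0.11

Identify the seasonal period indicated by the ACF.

2

The largest autocorrelation is r_2 = 0.42, with a weaker echo at lag 4 (0.21); the remaining lags stay at or below 0.11.
The dominant spike at lag 2 indicates a seasonal period of 2.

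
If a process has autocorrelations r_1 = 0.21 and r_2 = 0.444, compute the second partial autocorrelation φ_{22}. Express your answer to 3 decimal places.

0.418

φ_{22} = (r_2 − r_1²) / (1 − r_1²)
r_1² = (0.21)² = 0.0441
Numerator = 0.444 − 0.0441 = 0.3999; denominator = 1 − 0.0441 = 0.9559
φ_{22} = 0.3999 / 0.9559 = 0.418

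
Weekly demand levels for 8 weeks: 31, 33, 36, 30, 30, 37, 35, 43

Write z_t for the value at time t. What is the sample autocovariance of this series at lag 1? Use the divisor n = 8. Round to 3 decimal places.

Mean z̄ = (31 + 33 + 36 + 30 + 30 + 37 + 35 + 43)/8 = 34.3750
Deviations: -3.3750, -1.3750, 1.6250, -4.3750, -4.3750, 2.6250, 0.6250, 8.6250
Σ_{t=1}^{7}(z_t−z̄)(z_{t+1}−z̄) = 9.9844
γ_1 = 9.9844 / 8 = 1.248

1.248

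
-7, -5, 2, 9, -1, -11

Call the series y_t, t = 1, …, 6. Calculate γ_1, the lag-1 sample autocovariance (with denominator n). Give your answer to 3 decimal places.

8.523

Mean ȳ = (-7 − 5 + 2 + 9 − 1 − 11)/6 = -2.1667
Σ_{t=1}^{5}(y_t−ȳ)(y_{t+1}−ȳ) = 51.1389
γ_1 = 51.1389 / 6 = 8.523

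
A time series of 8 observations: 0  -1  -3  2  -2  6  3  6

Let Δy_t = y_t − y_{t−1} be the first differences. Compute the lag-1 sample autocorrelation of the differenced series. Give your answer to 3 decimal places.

-0.791

First differences Δy: -1, -2, 5, -4, 8, -3, 3
Mean of differences = 0.8571
Numerator Σ(Δy_t−Δȳ)(Δy_{t+1}−Δȳ) = -97.1633
Denominator Σ(Δy_t−Δȳ)² = 122.8571
r_1(Δy) = -97.1633 / 122.8571 = -0.791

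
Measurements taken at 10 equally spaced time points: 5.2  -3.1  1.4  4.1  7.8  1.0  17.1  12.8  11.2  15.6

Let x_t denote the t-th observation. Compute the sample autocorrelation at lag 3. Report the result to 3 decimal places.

Mean x̄ = (5.2 − 3.1 + 1.4 + 4.1 + 7.8 + 1.0 + 17.1 + 12.8 + 11.2 + 15.6)/10 = 7.3100
Numerator Σ_{t=1}^{7}(x_t−x̄)(x_{t+3}−x̄) = 66.8417
Denominator Σ(x_t−x̄)² = 407.9490
r_3 = 66.8417 / 407.9490 = 0.164

0.164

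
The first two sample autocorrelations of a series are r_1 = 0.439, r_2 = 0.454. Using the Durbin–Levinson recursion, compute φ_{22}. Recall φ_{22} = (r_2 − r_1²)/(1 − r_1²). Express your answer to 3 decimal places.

0.324

φ_{22} = (r_2 − r_1²) / (1 − r_1²)
r_1² = (0.439)² = 0.192721
Numerator = 0.454 − 0.1927 = 0.2613; denominator = 1 − 0.1927 = 0.8073
φ_{22} = 0.2613 / 0.8073 = 0.324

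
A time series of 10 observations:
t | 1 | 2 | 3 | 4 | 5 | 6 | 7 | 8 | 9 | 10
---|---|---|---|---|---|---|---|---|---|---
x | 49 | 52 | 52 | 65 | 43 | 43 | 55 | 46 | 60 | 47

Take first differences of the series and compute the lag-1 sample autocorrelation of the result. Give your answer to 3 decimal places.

First differences Δx: 3, 0, 13, -22, 0, 12, -9, 14, -13
Mean of differences = -0.2222
Numerator Σ(Δx_t−Δx̄)(Δx_{t+1}−Δx̄) = -700.2716
Denominator Σ(Δx_t−Δx̄)² = 1251.5556
r_1(Δx) = -700.2716 / 1251.5556 = -0.560

-0.560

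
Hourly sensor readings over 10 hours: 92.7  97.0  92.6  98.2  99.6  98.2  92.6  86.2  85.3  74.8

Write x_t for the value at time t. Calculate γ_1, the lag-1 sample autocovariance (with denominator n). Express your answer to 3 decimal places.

26.256

Mean x̄ = (92.7 + 97.0 + 92.6 + 98.2 + 99.6 + 98.2 + 92.6 + 86.2 + 85.3 + 74.8)/10 = 91.7200
Σ_{t=1}^{9}(x_t−x̄)(x_{t+1}−x̄) = 262.5576
γ_1 = 262.5576 / 10 = 26.256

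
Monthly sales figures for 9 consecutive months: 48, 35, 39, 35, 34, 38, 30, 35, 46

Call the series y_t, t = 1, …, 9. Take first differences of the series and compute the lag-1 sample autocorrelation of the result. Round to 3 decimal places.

-0.199

First differences Δy: -13, 4, -4, -1, 4, -8, 5, 11
Mean of differences = -0.2500
Numerator Σ(Δy_t−Δȳ)(Δy_{t+1}−Δȳ) = -85.0625
Denominator Σ(Δy_t−Δȳ)² = 427.5000
r_1(Δy) = -85.0625 / 427.5000 = -0.199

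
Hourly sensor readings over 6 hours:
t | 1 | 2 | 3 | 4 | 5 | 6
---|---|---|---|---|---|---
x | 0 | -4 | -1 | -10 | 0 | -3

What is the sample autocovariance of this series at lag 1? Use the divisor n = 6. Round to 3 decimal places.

Mean x̄ = (0 − 4 − 1 − 10 + 0 − 3)/6 = -3.0000
Σ_{t=1}^{5}(x_t−x̄)(x_{t+1}−x̄) = -40.0000
γ_1 = -40.0000 / 6 = -6.667

-6.667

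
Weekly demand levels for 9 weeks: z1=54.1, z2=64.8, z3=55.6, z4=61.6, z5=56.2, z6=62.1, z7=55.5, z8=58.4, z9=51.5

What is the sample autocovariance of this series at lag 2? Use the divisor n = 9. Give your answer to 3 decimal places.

Mean z̄ = (54.1 + 64.8 + 55.6 + 61.6 + 56.2 + 62.1 + 55.5 + 58.4 + 51.5)/9 = 57.7556
Σ_{t=1}^{7}(z_t−z̄)(z_{t+2}−z̄) = 75.4349
γ_2 = 75.4349 / 9 = 8.382

8.382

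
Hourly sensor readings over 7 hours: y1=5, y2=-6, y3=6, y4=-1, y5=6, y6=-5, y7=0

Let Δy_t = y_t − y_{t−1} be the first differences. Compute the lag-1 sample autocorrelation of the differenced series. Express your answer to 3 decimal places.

-0.786

First differences Δy: -11, 12, -7, 7, -11, 5
Mean of differences = -0.8333
Numerator Σ(Δy_t−Δȳ)(Δy_{t+1}−Δȳ) = -396.8611
Denominator Σ(Δy_t−Δȳ)² = 504.8333
r_1(Δy) = -396.8611 / 504.8333 = -0.786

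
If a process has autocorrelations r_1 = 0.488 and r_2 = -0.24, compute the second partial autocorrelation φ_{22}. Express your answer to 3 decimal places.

φ_{22} = (r_2 − r_1²) / (1 − r_1²)
r_1² = (0.488)² = 0.238144
Numerator = -0.24 − 0.2381 = -0.4781; denominator = 1 − 0.2381 = 0.7619
φ_{22} = -0.4781 / 0.7619 = -0.628

-0.628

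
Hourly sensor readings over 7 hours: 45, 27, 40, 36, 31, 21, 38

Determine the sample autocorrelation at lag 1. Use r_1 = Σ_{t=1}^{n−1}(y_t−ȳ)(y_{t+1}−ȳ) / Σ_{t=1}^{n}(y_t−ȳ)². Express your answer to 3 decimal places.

-0.312

Mean ȳ = (45 + 27 + 40 + 36 + 31 + 21 + 38)/7 = 34.0000
Σ(y_t−ȳ)(y_{t+1}−ȳ) = (-77.0000) + (-42.0000) + (12.0000) + (-6.0000) + (39.0000) + (-52.0000) = -126.0000
Denominator Σ(y_t−ȳ)² = 404.0000
r_1 = -126.0000 / 404.0000 = -0.312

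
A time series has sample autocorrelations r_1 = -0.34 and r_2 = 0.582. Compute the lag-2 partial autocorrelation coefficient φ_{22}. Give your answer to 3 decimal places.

0.527

φ_{22} = (r_2 − r_1²) / (1 − r_1²)
r_1² = (-0.34)² = 0.1156
Numerator = 0.582 − 0.1156 = 0.4664; denominator = 1 − 0.1156 = 0.8844
φ_{22} = 0.4664 / 0.8844 = 0.527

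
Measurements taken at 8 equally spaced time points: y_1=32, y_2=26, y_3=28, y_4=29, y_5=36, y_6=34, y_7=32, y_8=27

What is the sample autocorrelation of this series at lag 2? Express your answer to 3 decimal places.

-0.227

Mean ȳ = (32 + 26 + 28 + 29 + 36 + 34 + 32 + 27)/8 = 30.5000
Σ(y_t−ȳ)(y_{t+2}−ȳ) = (-3.7500) + (6.7500) + (-13.7500) + (-5.2500) + (8.2500) + (-12.2500) = -20.0000
Denominator Σ(y_t−ȳ)² = 88.0000
r_2 = -20.0000 / 88.0000 = -0.227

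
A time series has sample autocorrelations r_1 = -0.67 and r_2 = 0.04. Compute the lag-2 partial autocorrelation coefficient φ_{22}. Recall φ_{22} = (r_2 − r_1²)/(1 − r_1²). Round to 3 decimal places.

-0.742

φ_{22} = (r_2 − r_1²) / (1 − r_1²)
r_1² = (-0.67)² = 0.4489
Numerator = 0.04 − 0.4489 = -0.4089; denominator = 1 − 0.4489 = 0.5511
φ_{22} = -0.4089 / 0.5511 = -0.742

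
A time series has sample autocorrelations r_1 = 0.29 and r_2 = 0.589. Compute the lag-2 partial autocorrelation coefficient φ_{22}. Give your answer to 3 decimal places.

φ_{22} = (r_2 − r_1²) / (1 − r_1²)
r_1² = (0.29)² = 0.0841
Numerator = 0.589 − 0.0841 = 0.5049; denominator = 1 − 0.0841 = 0.9159
φ_{22} = 0.5049 / 0.9159 = 0.551

0.551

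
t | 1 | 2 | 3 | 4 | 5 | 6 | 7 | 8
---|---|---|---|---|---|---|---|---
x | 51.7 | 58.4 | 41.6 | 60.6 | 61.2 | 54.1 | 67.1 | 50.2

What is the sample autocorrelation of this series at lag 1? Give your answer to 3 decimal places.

-0.410

Mean x̄ = (51.7 + 58.4 + 41.6 + 60.6 + 61.2 + 54.1 + 67.1 + 50.2)/8 = 55.6125
Deviations from mean: -3.9125, 2.7875, -14.0125, 4.9875, 5.5875, -1.5125, 11.4875, -5.4125
Σ(x_t−x̄)(x_{t+1}−x̄) = (-10.9061) + (-39.0598) + (-69.8873) + (27.8677) + (-8.4511) + (-17.3748) + (-62.1761) = -179.9877
Denominator Σ(x_t−x̄)² = 439.0688
r_1 = -179.9877 / 439.0688 = -0.410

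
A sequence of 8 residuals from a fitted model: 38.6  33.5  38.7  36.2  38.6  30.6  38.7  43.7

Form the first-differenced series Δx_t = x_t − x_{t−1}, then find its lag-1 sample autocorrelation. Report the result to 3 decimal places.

-0.432

First differences Δx: -5.1, 5.2, -2.5, 2.4, -8.0, 8.1, 5.0
Mean of differences = 0.7286
Numerator Σ(Δx_t−Δx̄)(Δx_{t+1}−Δx̄) = -93.3394
Denominator Σ(Δx_t−Δx̄)² = 215.9543
r_1(Δx) = -93.3394 / 215.9543 = -0.432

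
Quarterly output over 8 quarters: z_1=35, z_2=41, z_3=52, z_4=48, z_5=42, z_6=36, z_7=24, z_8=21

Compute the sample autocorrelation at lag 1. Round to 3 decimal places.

0.588

Mean z̄ = (35 + 41 + 52 + 48 + 42 + 36 + 24 + 21)/8 = 37.3750
Deviations from mean: -2.3750, 3.6250, 14.6250, 10.6250, 4.6250, -1.3750, -13.3750, -16.3750
Σ(z_t−z̄)(z_{t+1}−z̄) = (-8.6094) + (53.0156) + (155.3906) + (49.1406) + (-6.3594) + (18.3906) + (219.0156) = 479.9844
Denominator Σ(z_t−z̄)² = 815.8750
r_1 = 479.9844 / 815.8750 = 0.588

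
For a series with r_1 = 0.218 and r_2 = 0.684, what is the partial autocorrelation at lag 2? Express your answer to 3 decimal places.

φ_{22} = (r_2 − r_1²) / (1 − r_1²)
r_1² = (0.218)² = 0.047524
Numerator = 0.684 − 0.0475 = 0.6365; denominator = 1 − 0.0475 = 0.9525
φ_{22} = 0.6365 / 0.9525 = 0.668

0.668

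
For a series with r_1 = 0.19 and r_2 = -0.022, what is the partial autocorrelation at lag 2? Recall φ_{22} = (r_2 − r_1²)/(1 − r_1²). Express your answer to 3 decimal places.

-0.060

φ_{22} = (r_2 − r_1²) / (1 − r_1²)
r_1² = (0.19)² = 0.0361
Numerator = -0.022 − 0.0361 = -0.0581; denominator = 1 − 0.0361 = 0.9639
φ_{22} = -0.0581 / 0.9639 = -0.060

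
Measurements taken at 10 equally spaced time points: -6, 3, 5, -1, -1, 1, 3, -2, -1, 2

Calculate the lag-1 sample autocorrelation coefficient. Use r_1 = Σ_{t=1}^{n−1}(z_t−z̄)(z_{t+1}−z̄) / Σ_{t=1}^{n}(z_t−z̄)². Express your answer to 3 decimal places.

Mean z̄ = (-6 + 3 + 5 − 1 − 1 + 1 + 3 − 2 − 1 + 2)/10 = 0.3000
Numerator Σ_{t=1}^{9}(z_t−z̄)(z_{t+1}−z̄) = -13.1900
Denominator Σ(z_t−z̄)² = 90.1000
r_1 = -13.1900 / 90.1000 = -0.146

-0.146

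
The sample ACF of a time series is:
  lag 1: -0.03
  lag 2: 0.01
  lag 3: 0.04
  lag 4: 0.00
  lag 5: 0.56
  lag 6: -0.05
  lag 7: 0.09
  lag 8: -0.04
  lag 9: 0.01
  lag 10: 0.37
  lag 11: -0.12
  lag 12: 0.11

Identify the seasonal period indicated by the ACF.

The largest autocorrelation is r_5 = 0.56, with a weaker echo at lag 10 (0.37); the remaining lags stay at or below 0.11.
The dominant spike at lag 5 indicates a seasonal period of 5.

5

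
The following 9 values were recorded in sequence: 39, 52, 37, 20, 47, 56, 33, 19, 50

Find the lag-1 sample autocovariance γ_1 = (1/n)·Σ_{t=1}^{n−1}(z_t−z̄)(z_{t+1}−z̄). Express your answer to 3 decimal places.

Mean z̄ = (39 + 52 + 37 + 20 + 47 + 56 + 33 + 19 + 50)/9 = 39.2222
Σ_{t=1}^{8}(z_t−z̄)(z_{t+1}−z̄) = -204.0494
γ_1 = -204.0494 / 9 = -22.672

-22.672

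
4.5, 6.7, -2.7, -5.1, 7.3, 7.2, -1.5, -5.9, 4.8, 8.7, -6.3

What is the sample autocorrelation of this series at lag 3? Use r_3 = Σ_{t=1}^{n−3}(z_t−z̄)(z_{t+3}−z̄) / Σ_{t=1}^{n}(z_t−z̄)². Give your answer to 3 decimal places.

0.054

Mean z̄ = (4.5 + 6.7 − 2.7 − 5.1 + 7.3 + 7.2 − 1.5 − 5.9 + 4.8 + 8.7 − 6.3)/11 = 1.6091
Numerator Σ_{t=1}^{8}(z_t−z̄)(z_{t+3}−z̄) = 18.7943
Denominator Σ(z_t−z̄)² = 350.5691
r_3 = 18.7943 / 350.5691 = 0.054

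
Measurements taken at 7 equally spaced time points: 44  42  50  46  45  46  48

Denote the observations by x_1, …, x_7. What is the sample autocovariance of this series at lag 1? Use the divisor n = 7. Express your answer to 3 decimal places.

Mean x̄ = (44 + 42 + 50 + 46 + 45 + 46 + 48)/7 = 45.8571
Deviations: -1.8571, -3.8571, 4.1429, 0.1429, -0.8571, 0.1429, 2.1429
Σ_{t=1}^{6}(x_t−x̄)(x_{t+1}−x̄) = -8.1633
γ_1 = -8.1633 / 7 = -1.166

-1.166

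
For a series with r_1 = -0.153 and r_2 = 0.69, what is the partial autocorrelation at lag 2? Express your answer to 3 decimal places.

0.683

φ_{22} = (r_2 − r_1²) / (1 − r_1²)
r_1² = (-0.153)² = 0.023409
Numerator = 0.69 − 0.0234 = 0.6666; denominator = 1 − 0.0234 = 0.9766
φ_{22} = 0.6666 / 0.9766 = 0.683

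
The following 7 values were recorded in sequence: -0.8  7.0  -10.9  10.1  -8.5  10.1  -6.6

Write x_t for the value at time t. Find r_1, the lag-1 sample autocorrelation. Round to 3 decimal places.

-0.882

Mean x̄ = (-0.8 + 7.0 − 10.9 + 10.1 − 8.5 + 10.1 − 6.6)/7 = 0.0571
Numerator Σ_{t=1}^{6}(x_t−x̄)(x_{t+1}−x̄) = -430.7990
Denominator Σ(x_t−x̄)² = 488.2571
r_1 = -430.7990 / 488.2571 = -0.882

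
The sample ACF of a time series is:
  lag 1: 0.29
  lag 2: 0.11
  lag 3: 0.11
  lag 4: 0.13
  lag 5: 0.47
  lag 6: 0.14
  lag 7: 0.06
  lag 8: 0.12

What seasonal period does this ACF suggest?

The largest autocorrelation is r_5 = 0.47; the remaining lags stay at or below 0.29. The elevated value at lag 1 (0.29), dropping to 0.11 at lag 2, reflects decaying short-term dependence rather than seasonality.
The dominant spike at lag 5 indicates a seasonal period of 5.

5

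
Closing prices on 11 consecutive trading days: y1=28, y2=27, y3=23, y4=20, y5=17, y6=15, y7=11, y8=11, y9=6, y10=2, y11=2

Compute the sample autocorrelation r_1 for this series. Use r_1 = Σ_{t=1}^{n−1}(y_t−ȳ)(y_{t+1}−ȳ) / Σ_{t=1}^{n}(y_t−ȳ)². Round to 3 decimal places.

Mean ȳ = (28 + 27 + 23 + 20 + 17 + 15 + 11 + 11 + 6 + 2 + 2)/11 = 14.7273
Numerator Σ_{t=1}^{10}(y_t−ȳ)(y_{t+1}−ȳ) = 639.1074
Denominator Σ(y_t−ȳ)² = 856.1818
r_1 = 639.1074 / 856.1818 = 0.746

0.746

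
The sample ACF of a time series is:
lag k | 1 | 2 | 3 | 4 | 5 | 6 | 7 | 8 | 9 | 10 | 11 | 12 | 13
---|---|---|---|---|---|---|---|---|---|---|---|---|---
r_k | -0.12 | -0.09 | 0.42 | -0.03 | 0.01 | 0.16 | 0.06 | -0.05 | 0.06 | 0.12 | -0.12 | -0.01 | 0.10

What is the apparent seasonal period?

The largest autocorrelation is r_3 = 0.42, with a weaker echo at lag 6 (0.16); the remaining lags stay at or below 0.12.
The dominant spike at lag 3 indicates a seasonal period of 3.

3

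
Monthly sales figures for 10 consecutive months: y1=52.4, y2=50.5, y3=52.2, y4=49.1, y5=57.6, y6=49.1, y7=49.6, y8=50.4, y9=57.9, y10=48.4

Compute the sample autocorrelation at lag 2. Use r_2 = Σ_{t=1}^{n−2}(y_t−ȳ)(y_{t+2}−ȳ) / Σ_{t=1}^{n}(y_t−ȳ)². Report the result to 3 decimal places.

-0.043

Mean ȳ = (52.4 + 50.5 + 52.2 + 49.1 + 57.6 + 49.1 + 49.6 + 50.4 + 57.9 + 48.4)/10 = 51.7200
Numerator Σ_{t=1}^{8}(y_t−ȳ)(y_{t+2}−ȳ) = -4.5168
Denominator Σ(y_t−ȳ)² = 105.9360
r_2 = -4.5168 / 105.9360 = -0.043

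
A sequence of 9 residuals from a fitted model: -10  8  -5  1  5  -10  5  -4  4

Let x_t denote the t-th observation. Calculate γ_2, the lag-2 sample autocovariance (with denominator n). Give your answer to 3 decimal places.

11.605

Mean x̄ = (-10 + 8 − 5 + 1 + 5 − 10 + 5 − 4 + 4)/9 = -0.6667
Σ_{t=1}^{7}(x_t−x̄)(x_{t+2}−x̄) = 104.4444
γ_2 = 104.4444 / 9 = 11.605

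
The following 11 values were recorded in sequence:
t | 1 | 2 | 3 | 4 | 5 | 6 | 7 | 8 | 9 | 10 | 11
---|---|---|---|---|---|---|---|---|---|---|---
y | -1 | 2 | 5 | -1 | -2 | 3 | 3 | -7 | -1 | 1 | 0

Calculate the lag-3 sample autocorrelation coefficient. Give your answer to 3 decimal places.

Mean ȳ = (-1 + 2 + 5 − 1 − 2 + 3 + 3 − 7 − 1 + 1 + 0)/11 = 0.1818
Numerator Σ_{t=1}^{8}(y_t−ȳ)(y_{t+3}−ȳ) = 23.6281
Denominator Σ(y_t−ȳ)² = 103.6364
r_3 = 23.6281 / 103.6364 = 0.228

0.228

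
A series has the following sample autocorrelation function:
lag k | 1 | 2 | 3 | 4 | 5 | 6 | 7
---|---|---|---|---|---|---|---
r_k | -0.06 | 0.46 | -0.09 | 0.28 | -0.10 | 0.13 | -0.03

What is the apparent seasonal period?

2

The largest autocorrelation is r_2 = 0.46, with a weaker echo at lag 4 (0.28); the remaining lags stay at or below 0.13.
The dominant spike at lag 2 indicates a seasonal period of 2.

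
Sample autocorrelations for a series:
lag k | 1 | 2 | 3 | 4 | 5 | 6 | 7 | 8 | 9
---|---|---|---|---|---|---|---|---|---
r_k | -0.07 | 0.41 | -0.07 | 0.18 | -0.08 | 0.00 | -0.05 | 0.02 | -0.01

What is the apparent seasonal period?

The largest autocorrelation is r_2 = 0.41, with a weaker echo at lag 4 (0.18); the remaining lags stay at or below 0.02.
The dominant spike at lag 2 indicates a seasonal period of 2.

2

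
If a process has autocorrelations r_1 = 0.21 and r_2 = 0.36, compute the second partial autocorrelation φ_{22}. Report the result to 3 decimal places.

φ_{22} = (r_2 − r_1²) / (1 − r_1²)
r_1² = (0.21)² = 0.0441
Numerator = 0.36 − 0.0441 = 0.3159; denominator = 1 − 0.0441 = 0.9559
φ_{22} = 0.3159 / 0.9559 = 0.330

0.330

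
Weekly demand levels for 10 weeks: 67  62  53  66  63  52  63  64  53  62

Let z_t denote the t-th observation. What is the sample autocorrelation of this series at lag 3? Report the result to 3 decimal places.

Mean z̄ = (67 + 62 + 53 + 66 + 63 + 52 + 63 + 64 + 53 + 62)/10 = 60.5000
Σ(z_t−z̄)(z_{t+3}−z̄) = (35.7500) + (3.7500) + (63.7500) + (13.7500) + (8.7500) + (63.7500) + (3.7500) = 193.2500
Denominator Σ(z_t−z̄)² = 286.5000
r_3 = 193.2500 / 286.5000 = 0.675

0.675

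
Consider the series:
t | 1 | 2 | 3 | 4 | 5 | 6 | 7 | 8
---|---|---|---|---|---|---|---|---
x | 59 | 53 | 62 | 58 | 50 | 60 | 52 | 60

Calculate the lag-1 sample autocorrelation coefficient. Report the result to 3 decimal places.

Mean x̄ = (59 + 53 + 62 + 58 + 50 + 60 + 52 + 60)/8 = 56.7500
Deviations from mean: 2.2500, -3.7500, 5.2500, 1.2500, -6.7500, 3.2500, -4.7500, 3.2500
Σ(x_t−x̄)(x_{t+1}−x̄) = (-8.4375) + (-19.6875) + (6.5625) + (-8.4375) + (-21.9375) + (-15.4375) + (-15.4375) = -82.8125
Denominator Σ(x_t−x̄)² = 137.5000
r_1 = -82.8125 / 137.5000 = -0.602

-0.602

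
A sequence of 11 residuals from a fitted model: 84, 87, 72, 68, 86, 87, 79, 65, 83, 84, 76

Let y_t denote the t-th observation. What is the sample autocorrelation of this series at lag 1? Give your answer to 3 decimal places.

-0.018

Mean ȳ = (84 + 87 + 72 + 68 + 86 + 87 + 79 + 65 + 83 + 84 + 76)/11 = 79.1818
Numerator Σ_{t=1}^{10}(y_t−ȳ)(y_{t+1}−ȳ) = -11.0331
Denominator Σ(y_t−ȳ)² = 617.6364
r_1 = -11.0331 / 617.6364 = -0.018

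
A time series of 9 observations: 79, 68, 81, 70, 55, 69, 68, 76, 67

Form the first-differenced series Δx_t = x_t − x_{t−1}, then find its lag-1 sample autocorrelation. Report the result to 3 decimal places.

-0.433

First differences Δx: -11, 13, -11, -15, 14, -1, 8, -9
Mean of differences = -1.5000
Numerator Σ(Δx_t−Δx̄)(Δx_{t+1}−Δx̄) = -415.2500
Denominator Σ(Δx_t−Δx̄)² = 960.0000
r_1(Δx) = -415.2500 / 960.0000 = -0.433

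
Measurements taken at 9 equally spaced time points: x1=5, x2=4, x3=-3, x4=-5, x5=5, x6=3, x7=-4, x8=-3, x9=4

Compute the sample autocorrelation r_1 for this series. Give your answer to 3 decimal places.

0.018

Mean x̄ = (5 + 4 − 3 − 5 + 5 + 3 − 4 − 3 + 4)/9 = 0.6667
Numerator Σ_{t=1}^{8}(x_t−x̄)(x_{t+1}−x̄) = 2.5556
Denominator Σ(x_t−x̄)² = 146.0000
r_1 = 2.5556 / 146.0000 = 0.018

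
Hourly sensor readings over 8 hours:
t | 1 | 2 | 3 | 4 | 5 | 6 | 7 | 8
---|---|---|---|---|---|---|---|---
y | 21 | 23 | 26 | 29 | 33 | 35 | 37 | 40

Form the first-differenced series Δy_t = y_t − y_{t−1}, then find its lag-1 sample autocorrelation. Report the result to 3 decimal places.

First differences Δy: 2, 3, 3, 4, 2, 2, 3
Mean of differences = 2.7143
Numerator Σ(Δy_t−Δȳ)(Δy_{t+1}−Δȳ) = -0.3673
Denominator Σ(Δy_t−Δȳ)² = 3.4286
r_1(Δy) = -0.3673 / 3.4286 = -0.107

-0.107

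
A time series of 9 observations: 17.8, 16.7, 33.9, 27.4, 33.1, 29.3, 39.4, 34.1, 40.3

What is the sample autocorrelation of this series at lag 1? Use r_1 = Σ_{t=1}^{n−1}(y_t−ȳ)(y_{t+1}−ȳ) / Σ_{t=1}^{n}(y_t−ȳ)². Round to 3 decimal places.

Mean ȳ = (17.8 + 16.7 + 33.9 + 27.4 + 33.1 + 29.3 + 39.4 + 34.1 + 40.3)/9 = 30.2222
Numerator Σ_{t=1}^{8}(y_t−ȳ)(y_{t+1}−ȳ) = 163.2940
Denominator Σ(y_t−ȳ)² = 568.6156
r_1 = 163.2940 / 568.6156 = 0.287

0.287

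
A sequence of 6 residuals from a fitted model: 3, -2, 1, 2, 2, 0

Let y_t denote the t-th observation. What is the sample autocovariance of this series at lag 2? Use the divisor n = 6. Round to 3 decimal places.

Mean ȳ = (3 − 2 + 1 + 2 + 2 + 0)/6 = 1.0000
Deviations: 2.0000, -3.0000, 0.0000, 1.0000, 1.0000, -1.0000
Σ_{t=1}^{4}(y_t−ȳ)(y_{t+2}−ȳ) = -4.0000
γ_2 = -4.0000 / 6 = -0.667

-0.667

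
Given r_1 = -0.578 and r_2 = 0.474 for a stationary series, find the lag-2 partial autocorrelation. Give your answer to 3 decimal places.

0.210

φ_{22} = (r_2 − r_1²) / (1 − r_1²)
r_1² = (-0.578)² = 0.334084
Numerator = 0.474 − 0.3341 = 0.1399; denominator = 1 − 0.3341 = 0.6659
φ_{22} = 0.1399 / 0.6659 = 0.210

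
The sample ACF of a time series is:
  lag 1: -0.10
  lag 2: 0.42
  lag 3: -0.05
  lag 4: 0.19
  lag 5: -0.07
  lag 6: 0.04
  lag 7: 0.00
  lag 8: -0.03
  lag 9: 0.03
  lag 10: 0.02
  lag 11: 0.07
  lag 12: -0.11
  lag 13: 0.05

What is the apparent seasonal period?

2

The largest autocorrelation is r_2 = 0.42, with a weaker echo at lag 4 (0.19); the remaining lags stay at or below 0.07.
The dominant spike at lag 2 indicates a seasonal period of 2.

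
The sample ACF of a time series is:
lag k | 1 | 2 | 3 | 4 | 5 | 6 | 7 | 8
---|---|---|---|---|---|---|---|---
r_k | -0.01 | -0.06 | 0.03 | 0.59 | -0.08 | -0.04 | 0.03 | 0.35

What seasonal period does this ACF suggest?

The largest autocorrelation is r_4 = 0.59, with a weaker echo at lag 8 (0.35); the remaining lags stay at or below 0.03.
The dominant spike at lag 4 indicates a seasonal period of 4.

4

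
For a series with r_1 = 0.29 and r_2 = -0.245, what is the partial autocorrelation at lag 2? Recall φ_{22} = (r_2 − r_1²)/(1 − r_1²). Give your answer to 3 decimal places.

φ_{22} = (r_2 − r_1²) / (1 − r_1²)
r_1² = (0.29)² = 0.0841
Numerator = -0.245 − 0.0841 = -0.3291; denominator = 1 − 0.0841 = 0.9159
φ_{22} = -0.3291 / 0.9159 = -0.359

-0.359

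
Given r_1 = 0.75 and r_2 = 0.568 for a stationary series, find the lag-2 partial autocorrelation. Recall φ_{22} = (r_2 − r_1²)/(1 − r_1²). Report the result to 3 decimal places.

0.013

φ_{22} = (r_2 − r_1²) / (1 − r_1²)
r_1² = (0.75)² = 0.5625
Numerator = 0.568 − 0.5625 = 0.0055; denominator = 1 − 0.5625 = 0.4375
φ_{22} = 0.0055 / 0.4375 = 0.013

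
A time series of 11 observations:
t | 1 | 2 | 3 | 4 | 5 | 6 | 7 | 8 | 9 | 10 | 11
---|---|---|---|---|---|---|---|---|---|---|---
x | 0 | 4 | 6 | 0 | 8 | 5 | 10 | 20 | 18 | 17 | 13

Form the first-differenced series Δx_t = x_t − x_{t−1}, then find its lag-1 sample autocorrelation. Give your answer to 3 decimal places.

-0.285

First differences Δx: 4, 2, -6, 8, -3, 5, 10, -2, -1, -4
Mean of differences = 1.3000
Numerator Σ(Δx_t−Δx̄)(Δx_{t+1}−Δx̄) = -73.5900
Denominator Σ(Δx_t−Δx̄)² = 258.1000
r_1(Δx) = -73.5900 / 258.1000 = -0.285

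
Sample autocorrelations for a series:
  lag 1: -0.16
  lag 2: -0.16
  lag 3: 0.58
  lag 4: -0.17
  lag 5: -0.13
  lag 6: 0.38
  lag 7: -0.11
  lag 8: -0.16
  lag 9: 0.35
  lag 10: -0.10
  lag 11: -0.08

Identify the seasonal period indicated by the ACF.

The largest autocorrelation is r_3 = 0.58, with weaker echoes at lags 6 (0.38) and 9 (0.35); the remaining lags stay at or below -0.08.
The dominant spike at lag 3 indicates a seasonal period of 3.

3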